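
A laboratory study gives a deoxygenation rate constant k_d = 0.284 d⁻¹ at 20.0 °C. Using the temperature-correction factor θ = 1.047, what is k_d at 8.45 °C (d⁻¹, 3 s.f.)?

k_d(T₂) = k_d(T₁) · θ^(T₂−T₁) = 0.284 × 1.047^(8.45−20.0)
= 0.284 × 1.047^-11.6 = 0.284 × 0.5883 = 0.1671 d⁻¹.

k_d ≈ 0.167 d⁻¹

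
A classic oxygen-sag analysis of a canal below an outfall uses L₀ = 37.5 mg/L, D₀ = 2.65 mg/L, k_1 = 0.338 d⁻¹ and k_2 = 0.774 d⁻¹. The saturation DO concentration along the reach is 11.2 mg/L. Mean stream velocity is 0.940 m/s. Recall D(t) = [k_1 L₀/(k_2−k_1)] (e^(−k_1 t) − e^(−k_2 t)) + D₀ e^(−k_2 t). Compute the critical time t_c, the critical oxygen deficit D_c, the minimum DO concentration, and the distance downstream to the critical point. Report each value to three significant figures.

At the critical point dD/dt = 0, so k_1 L₀ e^(−k_1 t) = k_2 D. Substituting D(t) from the Streeter–Phelps equation and solving for t gives
t_c = ln[(k_2/k_1)(1 − D₀(k_2−k_1)/(k_1 L₀))] / (k_2−k_1).
Here k_2−k_1 = 0.4360 d⁻¹ and 1 − D₀(k_2−k_1)/(k_1 L₀) = 1 − 2.65×0.4360/(0.338×37.5) = 0.9088, so
t_c = ln(2.290 × 0.9088) / 0.4360 = 0.7329 / 0.4360 = 1.681 d.
D_c = (k_1/k_2) L₀ e^(−k_1 t_c) = (0.338/0.774) × 37.5 × e^(−0.338×1.681) = 0.4367 × 37.5 × 0.5665 = 9.278 mg/L.
Minimum DO = C_s − D_c = 11.2 − 9.278 = 1.922 mg/L.
x_c = v t_c = 0.940 m/s × 1.681 d × 86400 s/d = 136500 m ≈ 137 km.

t_c ≈ 1.68 d; D_c ≈ 9.28 mg/L; min DO ≈ 1.92 mg/L; x_c ≈ 137 km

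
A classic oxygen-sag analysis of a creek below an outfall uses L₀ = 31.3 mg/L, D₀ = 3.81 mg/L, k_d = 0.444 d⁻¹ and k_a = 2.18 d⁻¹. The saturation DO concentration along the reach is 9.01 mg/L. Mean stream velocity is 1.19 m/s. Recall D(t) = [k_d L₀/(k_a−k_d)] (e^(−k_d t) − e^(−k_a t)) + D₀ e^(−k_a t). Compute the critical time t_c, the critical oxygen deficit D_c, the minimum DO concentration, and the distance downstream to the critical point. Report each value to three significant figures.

With k_a/k_d = 4.910 and 1 − D₀(k_a−k_d)/(k_d L₀) = 0.5241,
t_c = ln(4.910 × 0.5241) / (2.18 − 0.444) = ln(2.573) / 1.736 = 0.9451/1.736 = 0.5444 d.
D_c = (k_d/k_a) L₀ e^(−k_d t_c) = (0.444/2.18) × 31.3 × e^(−0.444×0.5444) = 0.2037 × 31.3 × 0.7853 = 5.006 mg/L.
Minimum DO = C_s − D_c = 9.01 − 5.006 = 4.004 mg/L.
x_c = v t_c = 1.19 m/s × 0.5444 d × 86400 s/d = 55980 m ≈ 56.0 km.

t_c ≈ 0.544 d; D_c ≈ 5.01 mg/L; min DO ≈ 4.00 mg/L; x_c ≈ 56.0 km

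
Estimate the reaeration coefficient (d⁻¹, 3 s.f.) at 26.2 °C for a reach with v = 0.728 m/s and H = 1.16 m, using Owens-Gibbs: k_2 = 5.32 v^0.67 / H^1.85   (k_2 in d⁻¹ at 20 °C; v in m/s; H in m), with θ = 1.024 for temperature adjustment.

k_2 ≈ 3.79 d⁻¹

k_2(20) = 5.32 × 0.728^0.67 / 1.16^1.85 = 5.32 × 0.8084 / 1.316 = 3.268 d⁻¹.
k_2(26.2) = 3.268 × 1.024^(26.2−20) = 3.268 × 1.158 = 3.786 d⁻¹.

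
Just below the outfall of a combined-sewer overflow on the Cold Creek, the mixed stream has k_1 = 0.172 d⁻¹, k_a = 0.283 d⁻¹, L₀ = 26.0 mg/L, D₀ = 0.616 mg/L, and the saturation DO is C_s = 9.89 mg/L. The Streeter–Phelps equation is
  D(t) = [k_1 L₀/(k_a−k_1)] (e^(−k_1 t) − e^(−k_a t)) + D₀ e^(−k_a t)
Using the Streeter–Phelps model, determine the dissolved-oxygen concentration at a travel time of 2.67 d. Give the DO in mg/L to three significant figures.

k_1 L₀/(k_a−k_1) = 0.172×26.0/(0.283−0.172) = 4.472/0.1110 = 40.29 mg/L.
e^(−k_1 t) = e^(−0.172×2.670) = 0.6318; e^(−k_a t) = e^(−0.283×2.670) = 0.4697.
D = 40.29 × (0.6318 − 0.4697) + 0.616 × 0.4697 = 6.528 + 0.2893 = 6.818 mg/L.
DO = C_s − D = 9.89 − 6.818 = 3.072 mg/L.

DO ≈ 3.07 mg/L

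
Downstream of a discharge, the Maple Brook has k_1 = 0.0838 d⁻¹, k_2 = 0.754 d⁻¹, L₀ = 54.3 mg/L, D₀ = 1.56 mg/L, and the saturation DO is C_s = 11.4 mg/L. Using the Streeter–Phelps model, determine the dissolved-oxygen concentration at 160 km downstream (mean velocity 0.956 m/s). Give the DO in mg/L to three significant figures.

DO ≈ 6.84 mg/L

Travel time t = x/v = 160 km / (0.956 m/s) = 160000 m / 0.956 m/s = 167400 s = 1.937 d.
k_1 L₀/(k_2−k_1) = 0.0838×54.3/(0.754−0.0838) = 4.550/0.6702 = 6.790 mg/L.
e^(−k_1 t) = e^(−0.0838×1.937) = 0.8502; e^(−k_2 t) = e^(−0.754×1.937) = 0.2321.
D = 6.790 × (0.8502 − 0.2321) + 1.56 × 0.2321 = 4.196 + 0.3621 = 4.558 mg/L.
DO = C_s − D = 11.4 − 4.558 = 6.842 mg/L.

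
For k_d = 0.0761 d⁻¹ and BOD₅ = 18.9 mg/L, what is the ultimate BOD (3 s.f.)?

BOD₅ = L₀(1 − e^(−5k_d)) ⇒ L₀ = BOD₅ / (1 − e^(−5×0.0761))
= 18.9 / (1 − 0.6835) = 18.9 / 0.3165 = 59.72 mg/L.

L₀ ≈ 59.7 mg/L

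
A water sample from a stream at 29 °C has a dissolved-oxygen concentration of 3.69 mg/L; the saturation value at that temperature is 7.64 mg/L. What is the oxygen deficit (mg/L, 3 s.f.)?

D = C_s − C = 7.64 − 3.69 = 3.95 mg/L.

D ≈ 3.95 mg/L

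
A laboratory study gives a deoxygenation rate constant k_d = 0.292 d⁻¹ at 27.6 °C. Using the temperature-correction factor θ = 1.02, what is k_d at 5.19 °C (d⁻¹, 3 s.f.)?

k_d ≈ 0.187 d⁻¹

k_d(T₂) = k_d(T₁) · θ^(T₂−T₁) = 0.292 × 1.02^(5.19−27.6)
= 0.292 × 1.02^-22.4 = 0.292 × 0.6416 = 0.1873 d⁻¹.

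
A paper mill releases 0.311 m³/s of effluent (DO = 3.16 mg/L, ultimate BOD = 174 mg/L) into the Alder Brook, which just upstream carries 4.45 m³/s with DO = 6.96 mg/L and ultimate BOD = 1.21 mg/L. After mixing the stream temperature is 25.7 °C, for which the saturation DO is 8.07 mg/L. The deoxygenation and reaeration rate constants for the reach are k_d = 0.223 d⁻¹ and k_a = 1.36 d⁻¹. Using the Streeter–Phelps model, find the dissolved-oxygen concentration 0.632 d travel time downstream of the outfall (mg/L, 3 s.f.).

Mixed DO = (4.45×6.96 + 0.311×3.16)/(4.45+0.311) = 31.95/4.761 = 6.712 mg/L.
Mixed L₀ = (4.45×1.21 + 0.311×174)/(4.761) = 59.50/4.761 = 12.50 mg/L.
Initial deficit D₀ = C_s − DO₀ = 8.07 − 6.712 = 1.358 mg/L.
D(0.632) = [0.223×12.50/(1.36−0.223)](e^(−0.223×0.632) − e^(−1.36×0.632)) + 1.358 e^(−1.36×0.632)
= 2.451 × (0.8685 − 0.4234) + 1.358 × 0.4234 = 1.666 mg/L.
DO = 8.07 − 1.666 = 6.404 mg/L.

DO ≈ 6.40 mg/L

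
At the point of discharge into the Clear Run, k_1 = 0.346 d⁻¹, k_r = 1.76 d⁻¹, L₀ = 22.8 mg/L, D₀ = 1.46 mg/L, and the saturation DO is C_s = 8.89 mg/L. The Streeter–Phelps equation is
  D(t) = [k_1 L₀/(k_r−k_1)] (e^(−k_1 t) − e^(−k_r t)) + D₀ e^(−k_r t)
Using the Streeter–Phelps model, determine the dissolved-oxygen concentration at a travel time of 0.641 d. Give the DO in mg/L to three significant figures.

k_1 L₀/(k_r−k_1) = 0.346×22.8/(1.76−0.346) = 7.889/1.414 = 5.579 mg/L.
e^(−k_1 t) = e^(−0.346×0.6410) = 0.8011; e^(−k_r t) = e^(−1.76×0.6410) = 0.3236.
D = 5.579 × (0.8011 − 0.3236) + 1.46 × 0.3236 = 2.664 + 0.4725 = 3.136 mg/L.
DO = C_s − D = 8.89 − 3.136 = 5.754 mg/L.

DO ≈ 5.75 mg/L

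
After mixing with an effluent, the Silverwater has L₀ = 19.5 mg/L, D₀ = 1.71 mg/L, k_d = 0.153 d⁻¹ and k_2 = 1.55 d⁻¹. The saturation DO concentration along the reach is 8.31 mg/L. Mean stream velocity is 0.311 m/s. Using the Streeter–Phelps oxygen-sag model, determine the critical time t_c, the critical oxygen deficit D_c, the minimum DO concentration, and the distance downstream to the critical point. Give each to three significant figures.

t_c = [1/(k_2−k_d)] ln[(k_2/k_d)(1 − D₀(k_2−k_d)/(k_d L₀))]
= [1/(1.55−0.153)] ln[(1.55/0.153)(1 − 1.71×1.397/(0.153×19.5))]
= (1/1.397) ln[10.13 × 0.1993] = 0.7158 × ln(2.019) = 0.7158 × 0.7027 = 0.5030 d.
D_c = (k_d/k_2) L₀ e^(−k_d t_c) = (0.153/1.55) × 19.5 × e^(−0.153×0.5030) = 0.09871 × 19.5 × 0.9259 = 1.782 mg/L.
Minimum DO = C_s − D_c = 8.31 − 1.782 = 6.528 mg/L.
x_c = v t_c = 0.311 m/s × 0.5030 d × 86400 s/d = 13520 m ≈ 13.5 km.

t_c ≈ 0.503 d; D_c ≈ 1.78 mg/L; min DO ≈ 6.53 mg/L; x_c ≈ 13.5 km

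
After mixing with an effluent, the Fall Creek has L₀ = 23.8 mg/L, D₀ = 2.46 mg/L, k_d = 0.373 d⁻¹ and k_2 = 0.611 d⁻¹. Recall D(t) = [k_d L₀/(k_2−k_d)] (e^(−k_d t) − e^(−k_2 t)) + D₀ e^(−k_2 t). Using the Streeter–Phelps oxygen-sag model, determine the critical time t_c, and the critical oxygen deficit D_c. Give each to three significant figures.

t_c ≈ 1.79 d; D_c ≈ 7.46 mg/L

At the critical point dD/dt = 0, so k_d L₀ e^(−k_d t) = k_2 D. Substituting D(t) from the Streeter–Phelps equation and solving for t gives
t_c = ln[(k_2/k_d)(1 − D₀(k_2−k_d)/(k_d L₀))] / (k_2−k_d).
Here k_2−k_d = 0.2380 d⁻¹ and 1 − D₀(k_2−k_d)/(k_d L₀) = 1 − 2.46×0.2380/(0.373×23.8) = 0.9340, so
t_c = ln(1.638 × 0.9340) / 0.2380 = 0.4253 / 0.2380 = 1.787 d.
L(t_c) = L₀ e^(−k_d t_c) = 23.8 × 0.5135 = 12.22 mg/L, and at the critical point k_2 D_c = k_d L, so D_c = (0.373/0.611) × 12.22 = 7.461 mg/L.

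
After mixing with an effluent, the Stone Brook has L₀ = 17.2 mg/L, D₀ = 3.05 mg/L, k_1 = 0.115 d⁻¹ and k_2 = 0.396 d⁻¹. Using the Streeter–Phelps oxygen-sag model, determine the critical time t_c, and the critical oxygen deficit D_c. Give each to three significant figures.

t_c ≈ 2.38 d; D_c ≈ 3.80 mg/L

With k_2/k_1 = 3.443 and 1 − D₀(k_2−k_1)/(k_1 L₀) = 0.5667,
t_c = ln(3.443 × 0.5667) / (0.396 − 0.115) = ln(1.951) / 0.2810 = 0.6686/0.2810 = 2.379 d.
D_c = (k_1/k_2) L₀ e^(−k_1 t_c) = (0.115/0.396) × 17.2 × e^(−0.115×2.379) = 0.2904 × 17.2 × 0.7606 = 3.799 mg/L.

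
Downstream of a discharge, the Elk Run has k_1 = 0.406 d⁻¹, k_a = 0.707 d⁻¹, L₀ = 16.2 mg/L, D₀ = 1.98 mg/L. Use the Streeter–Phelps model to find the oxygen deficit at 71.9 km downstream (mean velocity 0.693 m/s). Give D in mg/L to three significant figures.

D ≈ 4.92 mg/L

Travel time t = x/v = 71.9 km / (0.693 m/s) = 71900 m / 0.693 m/s = 103800 s = 1.201 d.
k_1 L₀/(k_a−k_1) = 0.406×16.2/(0.707−0.406) = 6.577/0.3010 = 21.85 mg/L.
e^(−k_1 t) = e^(−0.406×1.201) = 0.6141; e^(−k_a t) = e^(−0.707×1.201) = 0.4278.
D = 21.85 × (0.6141 − 0.4278) + 1.98 × 0.4278 = 4.071 + 0.8471 = 4.918 mg/L.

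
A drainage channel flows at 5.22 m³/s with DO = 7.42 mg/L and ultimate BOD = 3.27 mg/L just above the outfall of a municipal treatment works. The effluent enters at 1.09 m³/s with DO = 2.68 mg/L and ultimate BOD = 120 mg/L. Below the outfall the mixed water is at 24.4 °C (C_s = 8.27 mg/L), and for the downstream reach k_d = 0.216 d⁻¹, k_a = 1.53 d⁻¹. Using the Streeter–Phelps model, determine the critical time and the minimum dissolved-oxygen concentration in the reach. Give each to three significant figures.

Mixed DO = (5.22×7.42 + 1.09×2.68)/(5.22+1.09) = 41.65/6.310 = 6.601 mg/L.
Mixed L₀ = (5.22×3.27 + 1.09×120)/(6.310) = 147.9/6.310 = 23.43 mg/L.
Initial deficit D₀ = C_s − DO₀ = 8.27 − 6.601 = 1.669 mg/L.
t_c = (1/1.314) ln[(1.53/0.216)(1 − 1.669×1.314/(0.216×23.43))] = 0.7610 × ln(4.015) = 1.058 d.
D_c = (0.216/1.53) × 23.43 × e^(−0.216×1.058) = 0.1412 × 23.43 × 0.7957 = 2.633 mg/L.
Minimum DO = 8.27 − 2.633 = 5.637 mg/L.

t_c ≈ 1.06 d; minimum DO ≈ 5.64 mg/L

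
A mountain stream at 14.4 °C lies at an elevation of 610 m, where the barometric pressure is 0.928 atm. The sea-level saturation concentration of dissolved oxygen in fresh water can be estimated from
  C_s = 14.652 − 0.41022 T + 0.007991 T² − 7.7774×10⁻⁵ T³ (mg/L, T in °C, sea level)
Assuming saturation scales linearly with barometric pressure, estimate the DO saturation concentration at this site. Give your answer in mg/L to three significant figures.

At sea level: C_s = 14.652 − 0.41022×14.4 + 0.007991×14.4² − 7.7774×10⁻⁵×14.4³ = 10.17 mg/L.
Pressure correction: C_s' = 10.17 × 0.928 = 9.437 mg/L.

C_s ≈ 9.44 mg/L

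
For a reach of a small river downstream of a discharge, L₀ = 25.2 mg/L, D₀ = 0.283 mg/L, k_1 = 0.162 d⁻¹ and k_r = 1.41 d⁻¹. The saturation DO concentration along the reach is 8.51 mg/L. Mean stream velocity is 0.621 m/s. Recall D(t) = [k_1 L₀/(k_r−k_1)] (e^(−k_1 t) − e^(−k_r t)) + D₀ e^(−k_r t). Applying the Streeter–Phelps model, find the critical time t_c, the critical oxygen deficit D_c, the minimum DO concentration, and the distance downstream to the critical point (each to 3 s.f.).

At the critical point dD/dt = 0, so k_1 L₀ e^(−k_1 t) = k_r D. Substituting D(t) from the Streeter–Phelps equation and solving for t gives
t_c = ln[(k_r/k_1)(1 − D₀(k_r−k_1)/(k_1 L₀))] / (k_r−k_1).
Here k_r−k_1 = 1.248 d⁻¹ and 1 − D₀(k_r−k_1)/(k_1 L₀) = 1 − 0.283×1.248/(0.162×25.2) = 0.9135, so
t_c = ln(8.704 × 0.9135) / 1.248 = 2.073 / 1.248 = 1.661 d.
L(t_c) = L₀ e^(−k_1 t_c) = 25.2 × 0.7640 = 19.25 mg/L, and at the critical point k_r D_c = k_1 L, so D_c = (0.162/1.41) × 19.25 = 2.212 mg/L.
Minimum DO = C_s − D_c = 8.51 − 2.212 = 6.298 mg/L.
x_c = v t_c = 0.621 m/s × 1.661 d × 86400 s/d = 89130 m ≈ 89.1 km.

t_c ≈ 1.66 d; D_c ≈ 2.21 mg/L; min DO ≈ 6.30 mg/L; x_c ≈ 89.1 km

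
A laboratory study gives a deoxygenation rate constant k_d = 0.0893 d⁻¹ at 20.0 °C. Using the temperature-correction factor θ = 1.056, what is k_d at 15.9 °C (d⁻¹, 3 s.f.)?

k_d ≈ 0.0714 d⁻¹

k_d(T₂) = k_d(T₁) · θ^(T₂−T₁) = 0.0893 × 1.056^(15.9−20.0)
= 0.0893 × 1.056^-4.10 = 0.0893 × 0.7998 = 0.07142 d⁻¹.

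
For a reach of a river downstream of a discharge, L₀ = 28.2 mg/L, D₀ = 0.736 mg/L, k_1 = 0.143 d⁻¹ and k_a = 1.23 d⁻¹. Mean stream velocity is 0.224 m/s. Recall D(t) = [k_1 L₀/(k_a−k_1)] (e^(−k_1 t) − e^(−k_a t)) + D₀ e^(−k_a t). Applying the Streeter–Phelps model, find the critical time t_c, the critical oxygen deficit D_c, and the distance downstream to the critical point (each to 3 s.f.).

t_c = [1/(k_a−k_1)] ln[(k_a/k_1)(1 − D₀(k_a−k_1)/(k_1 L₀))]
= [1/(1.23−0.143)] ln[(1.23/0.143)(1 − 0.736×1.087/(0.143×28.2))]
= (1/1.087) ln[8.601 × 0.8016] = 0.9200 × ln(6.895) = 0.9200 × 1.931 = 1.776 d.
D_c = (k_1/k_a) L₀ e^(−k_1 t_c) = (0.143/1.23) × 28.2 × e^(−0.143×1.776) = 0.1163 × 28.2 × 0.7757 = 2.543 mg/L.
x_c = v t_c = 0.224 m/s × 1.776 d × 86400 s/d = 34380 m ≈ 34.4 km.

t_c ≈ 1.78 d; D_c ≈ 2.54 mg/L; x_c ≈ 34.4 km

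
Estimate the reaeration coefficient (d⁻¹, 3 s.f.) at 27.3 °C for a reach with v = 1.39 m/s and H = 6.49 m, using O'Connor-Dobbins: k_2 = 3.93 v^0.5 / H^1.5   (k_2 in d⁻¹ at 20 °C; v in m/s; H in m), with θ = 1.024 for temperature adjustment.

k_2(20) = 3.93 × 1.39^0.5 / 6.49^1.5 = 3.93 × 1.179 / 16.53 = 0.2802 d⁻¹.
k_2(27.3) = 0.2802 × 1.024^(27.3−20) = 0.2802 × 1.189 = 0.3332 d⁻¹.

k_2 ≈ 0.333 d⁻¹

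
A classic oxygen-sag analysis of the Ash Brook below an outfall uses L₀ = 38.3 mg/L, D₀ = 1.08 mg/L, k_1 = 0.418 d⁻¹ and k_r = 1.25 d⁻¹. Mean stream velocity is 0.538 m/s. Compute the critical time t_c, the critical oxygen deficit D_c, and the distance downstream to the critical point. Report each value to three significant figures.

At the critical point dD/dt = 0, so k_1 L₀ e^(−k_1 t) = k_r D. Substituting D(t) from the Streeter–Phelps equation and solving for t gives
t_c = ln[(k_r/k_1)(1 − D₀(k_r−k_1)/(k_1 L₀))] / (k_r−k_1).
Here k_r−k_1 = 0.8320 d⁻¹ and 1 − D₀(k_r−k_1)/(k_1 L₀) = 1 − 1.08×0.8320/(0.418×38.3) = 0.9439, so
t_c = ln(2.990 × 0.9439) / 0.8320 = 1.038 / 0.8320 = 1.247 d.
L(t_c) = L₀ e^(−k_1 t_c) = 38.3 × 0.5937 = 22.74 mg/L, and at the critical point k_r D_c = k_1 L, so D_c = (0.418/1.25) × 22.74 = 7.604 mg/L.
x_c = v t_c = 0.538 m/s × 1.247 d × 86400 s/d = 57970 m ≈ 58.0 km.

t_c ≈ 1.25 d; D_c ≈ 7.60 mg/L; x_c ≈ 58.0 km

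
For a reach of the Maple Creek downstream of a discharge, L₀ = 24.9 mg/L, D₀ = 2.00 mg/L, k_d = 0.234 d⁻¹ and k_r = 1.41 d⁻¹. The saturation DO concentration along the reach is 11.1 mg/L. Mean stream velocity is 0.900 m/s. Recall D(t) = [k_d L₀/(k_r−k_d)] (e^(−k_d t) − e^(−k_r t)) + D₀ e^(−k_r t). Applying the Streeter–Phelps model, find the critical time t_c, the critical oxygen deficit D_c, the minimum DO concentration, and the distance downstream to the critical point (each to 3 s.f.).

With k_r/k_d = 6.026 and 1 − D₀(k_r−k_d)/(k_d L₀) = 0.5963,
t_c = ln(6.026 × 0.5963) / (1.41 − 0.234) = ln(3.593) / 1.176 = 1.279/1.176 = 1.088 d.
D_c = (k_d/k_r) L₀ e^(−k_d t_c) = (0.234/1.41) × 24.9 × e^(−0.234×1.088) = 0.1660 × 24.9 × 0.7753 = 3.204 mg/L.
Minimum DO = C_s − D_c = 11.1 − 3.204 = 7.896 mg/L.
x_c = v t_c = 0.900 m/s × 1.088 d × 86400 s/d = 84580 m ≈ 84.6 km.

t_c ≈ 1.09 d; D_c ≈ 3.20 mg/L; min DO ≈ 7.90 mg/L; x_c ≈ 84.6 km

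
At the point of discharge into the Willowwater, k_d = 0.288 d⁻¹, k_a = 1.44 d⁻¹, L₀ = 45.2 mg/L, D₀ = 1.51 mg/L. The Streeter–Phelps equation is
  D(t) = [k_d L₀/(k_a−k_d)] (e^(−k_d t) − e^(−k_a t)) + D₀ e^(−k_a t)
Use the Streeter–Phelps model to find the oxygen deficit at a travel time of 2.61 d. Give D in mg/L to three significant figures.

D ≈ 5.10 mg/L

k_d L₀/(k_a−k_d) = 0.288×45.2/(1.44−0.288) = 13.02/1.152 = 11.30 mg/L.
e^(−k_d t) = e^(−0.288×2.610) = 0.4716; e^(−k_a t) = e^(−1.44×2.610) = 0.02332.
D = 11.30 × (0.4716 − 0.02332) + 1.51 × 0.02332 = 5.065 + 0.03521 = 5.100 mg/L.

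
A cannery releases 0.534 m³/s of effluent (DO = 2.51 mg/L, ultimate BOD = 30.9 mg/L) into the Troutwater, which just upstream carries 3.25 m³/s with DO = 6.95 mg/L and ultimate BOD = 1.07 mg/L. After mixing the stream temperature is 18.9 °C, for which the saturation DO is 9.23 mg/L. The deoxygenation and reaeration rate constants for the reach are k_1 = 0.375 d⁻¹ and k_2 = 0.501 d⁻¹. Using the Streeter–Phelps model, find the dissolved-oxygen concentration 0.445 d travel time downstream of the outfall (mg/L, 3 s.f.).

DO ≈ 6.18 mg/L

Mixed DO = (3.25×6.95 + 0.534×2.51)/(3.25+0.534) = 23.93/3.784 = 6.323 mg/L.
Mixed L₀ = (3.25×1.07 + 0.534×30.9)/(3.784) = 19.98/3.784 = 5.280 mg/L.
Initial deficit D₀ = C_s − DO₀ = 9.23 − 6.323 = 2.907 mg/L.
D(0.445) = [0.375×5.280/(0.501−0.375)](e^(−0.375×0.445) − e^(−0.501×0.445)) + 2.907 e^(−0.501×0.445)
= 15.71 × (0.8463 − 0.8002) + 2.907 × 0.8002 = 3.051 mg/L.
DO = 9.23 − 3.051 = 6.179 mg/L.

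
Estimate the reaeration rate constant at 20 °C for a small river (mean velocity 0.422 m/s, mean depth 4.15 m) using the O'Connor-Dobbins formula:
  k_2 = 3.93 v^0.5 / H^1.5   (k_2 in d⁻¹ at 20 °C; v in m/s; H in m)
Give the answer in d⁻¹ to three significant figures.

k_2 = 3.93 × 0.422^0.5 / 4.15^1.5 = 3.93 × 0.6496 / 8.454 = 0.3020 d⁻¹.

k_2 ≈ 0.302 d⁻¹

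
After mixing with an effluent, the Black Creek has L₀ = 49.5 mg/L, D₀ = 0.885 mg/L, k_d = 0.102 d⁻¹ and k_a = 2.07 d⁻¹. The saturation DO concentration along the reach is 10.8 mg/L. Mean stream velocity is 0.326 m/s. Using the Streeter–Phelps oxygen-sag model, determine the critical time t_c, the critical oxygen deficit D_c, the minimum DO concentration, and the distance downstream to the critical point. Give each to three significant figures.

With k_a/k_d = 20.29 and 1 − D₀(k_a−k_d)/(k_d L₀) = 0.6550,
t_c = ln(20.29 × 0.6550) / (2.07 − 0.102) = ln(13.29) / 1.968 = 2.587/1.968 = 1.315 d.
D_c = (k_d/k_a) L₀ e^(−k_d t_c) = (0.102/2.07) × 49.5 × e^(−0.102×1.315) = 0.04928 × 49.5 × 0.8745 = 2.133 mg/L.
Minimum DO = C_s − D_c = 10.8 − 2.133 = 8.667 mg/L.
x_c = v t_c = 0.326 m/s × 1.315 d × 86400 s/d = 37030 m ≈ 37.0 km.

t_c ≈ 1.31 d; D_c ≈ 2.13 mg/L; min DO ≈ 8.67 mg/L; x_c ≈ 37.0 km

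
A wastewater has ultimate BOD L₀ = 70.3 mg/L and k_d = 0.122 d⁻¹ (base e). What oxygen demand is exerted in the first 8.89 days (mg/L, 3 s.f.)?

y ≈ 46.5 mg/L

y_t = L₀(1 − e^(−k_d t)) = 70.3 × (1 − e^(−0.122×8.89))
= 70.3 × (1 − 0.3380) = 70.3 × 0.6620 = 46.54 mg/L.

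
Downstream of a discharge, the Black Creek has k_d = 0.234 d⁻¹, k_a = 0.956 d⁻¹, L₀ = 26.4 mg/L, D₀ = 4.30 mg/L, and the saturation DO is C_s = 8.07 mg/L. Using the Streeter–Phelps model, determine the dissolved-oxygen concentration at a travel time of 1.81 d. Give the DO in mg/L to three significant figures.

k_d L₀/(k_a−k_d) = 0.234×26.4/(0.956−0.234) = 6.178/0.7220 = 8.556 mg/L.
e^(−k_d t) = e^(−0.234×1.810) = 0.6547; e^(−k_a t) = e^(−0.956×1.810) = 0.1772.
D = 8.556 × (0.6547 − 0.1772) + 4.30 × 0.1772 = 4.086 + 0.7620 = 4.848 mg/L.
DO = C_s − D = 8.07 − 4.848 = 3.222 mg/L.

DO ≈ 3.22 mg/L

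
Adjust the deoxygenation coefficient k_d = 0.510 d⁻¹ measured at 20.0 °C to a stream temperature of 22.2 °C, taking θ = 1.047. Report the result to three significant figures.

k_d(T₂) = k_d(T₁) · θ^(T₂−T₁) = 0.510 × 1.047^(22.2−20.0)
= 0.510 × 1.047^2.20 = 0.510 × 1.106 = 0.5642 d⁻¹.

k_d ≈ 0.564 d⁻¹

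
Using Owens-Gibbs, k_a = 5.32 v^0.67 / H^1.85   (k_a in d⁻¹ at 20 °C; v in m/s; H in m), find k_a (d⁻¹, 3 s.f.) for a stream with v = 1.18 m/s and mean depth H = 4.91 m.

k_a = 5.32 × 1.18^0.67 / 4.91^1.85 = 5.32 × 1.117 / 18.99 = 0.3130 d⁻¹.

k_a ≈ 0.313 d⁻¹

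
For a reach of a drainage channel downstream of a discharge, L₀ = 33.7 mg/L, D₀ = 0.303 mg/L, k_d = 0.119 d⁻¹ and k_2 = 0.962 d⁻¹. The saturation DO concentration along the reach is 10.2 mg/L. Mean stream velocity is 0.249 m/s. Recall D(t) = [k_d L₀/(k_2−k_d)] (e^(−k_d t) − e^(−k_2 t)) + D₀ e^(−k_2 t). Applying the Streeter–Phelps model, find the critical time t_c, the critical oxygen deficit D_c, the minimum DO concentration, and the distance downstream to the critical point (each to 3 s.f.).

With k_2/k_d = 8.084 and 1 − D₀(k_2−k_d)/(k_d L₀) = 0.9363,
t_c = ln(8.084 × 0.9363) / (0.962 − 0.119) = ln(7.569) / 0.8430 = 2.024/0.8430 = 2.401 d.
L(t_c) = L₀ e^(−k_d t_c) = 33.7 × 0.7515 = 25.32 mg/L, and at the critical point k_2 D_c = k_d L, so D_c = (0.119/0.962) × 25.32 = 3.133 mg/L.
Minimum DO = C_s − D_c = 10.2 − 3.133 = 7.067 mg/L.
x_c = v t_c = 0.249 m/s × 2.401 d × 86400 s/d = 51660 m ≈ 51.7 km.

t_c ≈ 2.40 d; D_c ≈ 3.13 mg/L; min DO ≈ 7.07 mg/L; x_c ≈ 51.7 km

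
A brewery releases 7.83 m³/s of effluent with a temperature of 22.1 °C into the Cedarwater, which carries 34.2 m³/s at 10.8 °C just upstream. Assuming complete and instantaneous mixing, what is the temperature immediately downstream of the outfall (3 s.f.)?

Flow-weighted mixing: C = (Q_r C_r + Q_w C_w)/(Q_r + Q_w)
= (34.2×10.8 + 7.83×22.1)/(34.2 + 7.83) = 542.4/42.03 = 12.91 °C.

12.9 °C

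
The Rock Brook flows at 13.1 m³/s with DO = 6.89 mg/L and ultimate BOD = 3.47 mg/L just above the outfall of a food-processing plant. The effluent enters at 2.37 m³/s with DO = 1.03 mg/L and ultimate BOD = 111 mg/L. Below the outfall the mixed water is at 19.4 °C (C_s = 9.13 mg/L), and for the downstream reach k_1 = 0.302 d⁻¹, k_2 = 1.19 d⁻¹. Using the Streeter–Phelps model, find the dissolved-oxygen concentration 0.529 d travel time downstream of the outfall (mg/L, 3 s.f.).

DO ≈ 5.29 mg/L

Mixed DO = (13.1×6.89 + 2.37×1.03)/(13.1+2.37) = 92.70/15.47 = 5.992 mg/L.
Mixed L₀ = (13.1×3.47 + 2.37×111)/(15.47) = 308.5/15.47 = 19.94 mg/L.
Initial deficit D₀ = C_s − DO₀ = 9.13 − 5.992 = 3.138 mg/L.
D(0.529) = [0.302×19.94/(1.19−0.302)](e^(−0.302×0.529) − e^(−1.19×0.529)) + 3.138 e^(−1.19×0.529)
= 6.783 × (0.8524 − 0.5329) + 3.138 × 0.5329 = 3.839 mg/L.
DO = 9.13 − 3.839 = 5.291 mg/L.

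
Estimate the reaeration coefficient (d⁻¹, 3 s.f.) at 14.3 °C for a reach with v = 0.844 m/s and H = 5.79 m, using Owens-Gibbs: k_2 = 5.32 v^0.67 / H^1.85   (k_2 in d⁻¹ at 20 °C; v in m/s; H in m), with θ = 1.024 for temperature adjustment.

k_2 ≈ 0.161 d⁻¹

k_2(20) = 5.32 × 0.844^0.67 / 5.79^1.85 = 5.32 × 0.8926 / 25.76 = 0.1843 d⁻¹.
k_2(14.3) = 0.1843 × 1.024^(14.3−20) = 0.1843 × 0.8736 = 0.1610 d⁻¹.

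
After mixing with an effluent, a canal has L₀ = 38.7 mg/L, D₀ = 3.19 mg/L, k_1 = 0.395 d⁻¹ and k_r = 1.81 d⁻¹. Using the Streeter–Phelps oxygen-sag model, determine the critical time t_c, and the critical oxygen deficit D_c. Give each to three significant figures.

t_c = [1/(k_r−k_1)] ln[(k_r/k_1)(1 − D₀(k_r−k_1)/(k_1 L₀))]
= [1/(1.81−0.395)] ln[(1.81/0.395)(1 − 3.19×1.415/(0.395×38.7))]
= (1/1.415) ln[4.582 × 0.7047] = 0.7067 × ln(3.229) = 0.7067 × 1.172 = 0.8284 d.
L(t_c) = L₀ e^(−k_1 t_c) = 38.7 × 0.7209 = 27.90 mg/L, and at the critical point k_r D_c = k_1 L, so D_c = (0.395/1.81) × 27.90 = 6.089 mg/L.

t_c ≈ 0.828 d; D_c ≈ 6.09 mg/L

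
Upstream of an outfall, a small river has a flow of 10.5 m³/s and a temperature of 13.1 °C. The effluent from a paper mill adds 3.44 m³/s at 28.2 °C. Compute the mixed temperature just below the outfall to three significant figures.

Flow-weighted mixing: C = (Q_r C_r + Q_w C_w)/(Q_r + Q_w)
= (10.5×13.1 + 3.44×28.2)/(10.5 + 3.44) = 234.6/13.94 = 16.83 °C.

16.8 °C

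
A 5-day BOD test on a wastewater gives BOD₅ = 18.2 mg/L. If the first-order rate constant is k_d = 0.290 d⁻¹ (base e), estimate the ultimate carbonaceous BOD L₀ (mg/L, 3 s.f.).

BOD₅ = L₀(1 − e^(−5k_d)) ⇒ L₀ = BOD₅ / (1 − e^(−5×0.290))
= 18.2 / (1 − 0.2346) = 18.2 / 0.7654 = 23.78 mg/L.

L₀ ≈ 23.8 mg/L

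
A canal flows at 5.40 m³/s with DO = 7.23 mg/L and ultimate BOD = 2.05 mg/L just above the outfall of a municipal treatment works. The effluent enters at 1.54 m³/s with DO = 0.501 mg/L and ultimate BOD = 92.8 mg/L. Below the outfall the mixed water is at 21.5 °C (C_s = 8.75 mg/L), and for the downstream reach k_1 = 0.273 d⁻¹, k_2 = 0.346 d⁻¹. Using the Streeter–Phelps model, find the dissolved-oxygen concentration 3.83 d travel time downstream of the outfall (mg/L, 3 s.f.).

DO ≈ 0.836 mg/L

Mixed DO = (5.40×7.23 + 1.54×0.501)/(5.40+1.54) = 39.81/6.940 = 5.737 mg/L.
Mixed L₀ = (5.40×2.05 + 1.54×92.8)/(6.940) = 154.0/6.940 = 22.19 mg/L.
Initial deficit D₀ = C_s − DO₀ = 8.75 − 5.737 = 3.013 mg/L.
D(3.83) = [0.273×22.19/(0.346−0.273)](e^(−0.273×3.83) − e^(−0.346×3.83)) + 3.013 e^(−0.346×3.83)
= 82.98 × (0.3515 − 0.2658) + 3.013 × 0.2658 = 7.914 mg/L.
DO = 8.75 − 7.914 = 0.8358 mg/L.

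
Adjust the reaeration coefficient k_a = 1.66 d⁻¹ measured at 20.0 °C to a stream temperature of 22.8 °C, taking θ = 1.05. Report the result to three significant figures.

k_a(T₂) = k_a(T₁) · θ^(T₂−T₁) = 1.66 × 1.05^(22.8−20.0)
= 1.66 × 1.05^2.80 = 1.66 × 1.146 = 1.903 d⁻¹.

k_a ≈ 1.90 d⁻¹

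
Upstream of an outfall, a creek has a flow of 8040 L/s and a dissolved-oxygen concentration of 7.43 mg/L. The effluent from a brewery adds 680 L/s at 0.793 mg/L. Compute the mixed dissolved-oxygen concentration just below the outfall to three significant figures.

6.91 mg/L

Flow-weighted mixing: C = (Q_r C_r + Q_w C_w)/(Q_r + Q_w)
= (8040×7.43 + 680×0.793)/(8040 + 680) = 60280/8720 = 6.912 mg/L.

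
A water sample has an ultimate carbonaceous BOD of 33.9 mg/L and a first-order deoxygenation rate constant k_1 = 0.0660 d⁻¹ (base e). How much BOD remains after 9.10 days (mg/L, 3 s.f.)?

L ≈ 18.6 mg/L

L_t = L₀ e^(−k_1 t) = 33.9 × e^(−0.0660×9.10) = 33.9 × 0.5485 = 18.59 mg/L.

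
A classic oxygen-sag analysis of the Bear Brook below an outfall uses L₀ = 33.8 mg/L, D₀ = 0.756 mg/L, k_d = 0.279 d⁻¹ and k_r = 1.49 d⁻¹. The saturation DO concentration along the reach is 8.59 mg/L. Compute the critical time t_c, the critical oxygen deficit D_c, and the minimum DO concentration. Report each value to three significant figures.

t_c ≈ 1.30 d; D_c ≈ 4.40 mg/L; min DO ≈ 4.19 mg/L

At the critical point dD/dt = 0, so k_d L₀ e^(−k_d t) = k_r D. Substituting D(t) from the Streeter–Phelps equation and solving for t gives
t_c = ln[(k_r/k_d)(1 − D₀(k_r−k_d)/(k_d L₀))] / (k_r−k_d).
Here k_r−k_d = 1.211 d⁻¹ and 1 − D₀(k_r−k_d)/(k_d L₀) = 1 − 0.756×1.211/(0.279×33.8) = 0.9029, so
t_c = ln(5.341 × 0.9029) / 1.211 = 1.573 / 1.211 = 1.299 d.
D_c = (k_d/k_r) L₀ e^(−k_d t_c) = (0.279/1.49) × 33.8 × e^(−0.279×1.299) = 0.1872 × 33.8 × 0.6960 = 4.405 mg/L.
Minimum DO = C_s − D_c = 8.59 − 4.405 = 4.185 mg/L.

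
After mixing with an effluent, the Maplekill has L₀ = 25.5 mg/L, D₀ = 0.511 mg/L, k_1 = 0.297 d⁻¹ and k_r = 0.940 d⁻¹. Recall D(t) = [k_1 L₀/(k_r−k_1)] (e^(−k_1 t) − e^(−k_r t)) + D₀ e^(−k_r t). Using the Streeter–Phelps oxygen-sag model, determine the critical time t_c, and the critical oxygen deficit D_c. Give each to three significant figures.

t_c = [1/(k_r−k_1)] ln[(k_r/k_1)(1 − D₀(k_r−k_1)/(k_1 L₀))]
= [1/(0.940−0.297)] ln[(0.940/0.297)(1 − 0.511×0.6430/(0.297×25.5))]
= (1/0.6430) ln[3.165 × 0.9566] = 1.555 × ln(3.028) = 1.555 × 1.108 = 1.723 d.
L(t_c) = L₀ e^(−k_1 t_c) = 25.5 × 0.5995 = 15.29 mg/L, and at the critical point k_r D_c = k_1 L, so D_c = (0.297/0.940) × 15.29 = 4.830 mg/L.

t_c ≈ 1.72 d; D_c ≈ 4.83 mg/L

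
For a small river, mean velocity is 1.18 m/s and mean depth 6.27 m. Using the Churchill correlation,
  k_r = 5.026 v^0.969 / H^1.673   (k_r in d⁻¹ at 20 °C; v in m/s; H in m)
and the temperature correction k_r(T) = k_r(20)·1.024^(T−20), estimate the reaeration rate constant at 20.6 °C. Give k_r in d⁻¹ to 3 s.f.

k_r(20) = 5.026 × 1.18^0.969 / 6.27^1.673 = 5.026 × 1.174 / 21.57 = 0.2736 d⁻¹.
k_r(20.6) = 0.2736 × 1.024^(20.6−20) = 0.2736 × 1.014 = 0.2775 d⁻¹.

k_r ≈ 0.277 d⁻¹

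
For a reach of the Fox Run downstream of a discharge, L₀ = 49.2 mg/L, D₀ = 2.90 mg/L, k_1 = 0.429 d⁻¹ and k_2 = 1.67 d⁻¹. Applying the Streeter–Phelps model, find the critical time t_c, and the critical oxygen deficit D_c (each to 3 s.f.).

t_c ≈ 0.945 d; D_c ≈ 8.43 mg/L

At the critical point dD/dt = 0, so k_1 L₀ e^(−k_1 t) = k_2 D. Substituting D(t) from the Streeter–Phelps equation and solving for t gives
t_c = ln[(k_2/k_1)(1 − D₀(k_2−k_1)/(k_1 L₀))] / (k_2−k_1).
Here k_2−k_1 = 1.241 d⁻¹ and 1 − D₀(k_2−k_1)/(k_1 L₀) = 1 − 2.90×1.241/(0.429×49.2) = 0.8295, so
t_c = ln(3.893 × 0.8295) / 1.241 = 1.172 / 1.241 = 0.9445 d.
D_c = (k_1/k_2) L₀ e^(−k_1 t_c) = (0.429/1.67) × 49.2 × e^(−0.429×0.9445) = 0.2569 × 49.2 × 0.6668 = 8.428 mg/L.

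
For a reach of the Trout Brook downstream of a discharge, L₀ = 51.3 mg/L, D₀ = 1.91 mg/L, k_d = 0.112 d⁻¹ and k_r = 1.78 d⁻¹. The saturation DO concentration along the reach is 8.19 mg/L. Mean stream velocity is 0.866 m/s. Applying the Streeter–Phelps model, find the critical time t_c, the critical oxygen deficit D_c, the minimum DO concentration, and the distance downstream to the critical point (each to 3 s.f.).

t_c ≈ 1.17 d; D_c ≈ 2.83 mg/L; min DO ≈ 5.36 mg/L; x_c ≈ 87.8 km

With k_r/k_d = 15.89 and 1 − D₀(k_r−k_d)/(k_d L₀) = 0.4455,
t_c = ln(15.89 × 0.4455) / (1.78 − 0.112) = ln(7.080) / 1.668 = 1.957/1.668 = 1.173 d.
D_c = (k_d/k_r) L₀ e^(−k_d t_c) = (0.112/1.78) × 51.3 × e^(−0.112×1.173) = 0.06292 × 51.3 × 0.8768 = 2.830 mg/L.
Minimum DO = C_s − D_c = 8.19 − 2.830 = 5.360 mg/L.
x_c = v t_c = 0.866 m/s × 1.173 d × 86400 s/d = 87800 m ≈ 87.8 km.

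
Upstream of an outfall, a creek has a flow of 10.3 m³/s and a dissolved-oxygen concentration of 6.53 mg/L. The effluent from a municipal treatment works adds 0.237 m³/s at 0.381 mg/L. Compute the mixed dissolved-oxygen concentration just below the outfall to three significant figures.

Flow-weighted mixing: C = (Q_r C_r + Q_w C_w)/(Q_r + Q_w)
= (10.3×6.53 + 0.237×0.381)/(10.3 + 0.237) = 67.35/10.54 = 6.392 mg/L.

6.39 mg/L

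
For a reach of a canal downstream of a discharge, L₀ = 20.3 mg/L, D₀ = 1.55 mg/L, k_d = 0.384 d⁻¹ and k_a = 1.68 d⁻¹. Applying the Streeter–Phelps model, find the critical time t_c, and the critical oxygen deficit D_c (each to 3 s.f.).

t_c = [1/(k_a−k_d)] ln[(k_a/k_d)(1 − D₀(k_a−k_d)/(k_d L₀))]
= [1/(1.68−0.384)] ln[(1.68/0.384)(1 − 1.55×1.296/(0.384×20.3))]
= (1/1.296) ln[4.375 × 0.7423] = 0.7716 × ln(3.248) = 0.7716 × 1.178 = 0.9089 d.
D_c = (k_d/k_a) L₀ e^(−k_d t_c) = (0.384/1.68) × 20.3 × e^(−0.384×0.9089) = 0.2286 × 20.3 × 0.7054 = 3.273 mg/L.

t_c ≈ 0.909 d; D_c ≈ 3.27 mg/L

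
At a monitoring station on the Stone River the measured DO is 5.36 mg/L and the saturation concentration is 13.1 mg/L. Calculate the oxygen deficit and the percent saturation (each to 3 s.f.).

D = C_s − C = 13.1 − 5.36 = 7.74 mg/L.
% saturation = 5.36/13.1 × 100 = 40.9 %.

D ≈ 7.74 mg/L; 40.9 % saturation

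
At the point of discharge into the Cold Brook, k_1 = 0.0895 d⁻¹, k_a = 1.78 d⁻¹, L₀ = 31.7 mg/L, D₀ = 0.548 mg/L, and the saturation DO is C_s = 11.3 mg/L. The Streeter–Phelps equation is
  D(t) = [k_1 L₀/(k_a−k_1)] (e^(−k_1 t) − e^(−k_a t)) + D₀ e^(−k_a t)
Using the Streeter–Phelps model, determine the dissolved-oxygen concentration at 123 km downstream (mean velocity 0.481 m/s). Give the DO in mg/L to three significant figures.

DO ≈ 10.0 mg/L

Travel time t = x/v = 123 km / (0.481 m/s) = 123000 m / 0.481 m/s = 255700 s = 2.960 d.
k_1 L₀/(k_a−k_1) = 0.0895×31.7/(1.78−0.0895) = 2.837/1.691 = 1.678 mg/L.
e^(−k_1 t) = e^(−0.0895×2.960) = 0.7673; e^(−k_a t) = e^(−1.78×2.960) = 0.005153.
D = 1.678 × (0.7673 − 0.005153) + 0.548 × 0.005153 = 1.279 + 0.002824 = 1.282 mg/L.
DO = C_s − D = 11.3 − 1.282 = 10.02 mg/L.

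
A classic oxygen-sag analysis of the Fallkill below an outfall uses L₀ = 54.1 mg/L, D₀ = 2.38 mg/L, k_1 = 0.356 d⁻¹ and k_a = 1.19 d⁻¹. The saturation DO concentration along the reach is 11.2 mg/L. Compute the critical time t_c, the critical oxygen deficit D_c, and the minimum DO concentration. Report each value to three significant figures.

t_c ≈ 1.32 d; D_c ≈ 10.1 mg/L; min DO ≈ 1.07 mg/L

t_c = [1/(k_a−k_1)] ln[(k_a/k_1)(1 − D₀(k_a−k_1)/(k_1 L₀))]
= [1/(1.19−0.356)] ln[(1.19/0.356)(1 − 2.38×0.8340/(0.356×54.1))]
= (1/0.8340) ln[3.343 × 0.8969] = 1.199 × ln(2.998) = 1.199 × 1.098 = 1.317 d.
D_c = (k_1/k_a) L₀ e^(−k_1 t_c) = (0.356/1.19) × 54.1 × e^(−0.356×1.317) = 0.2992 × 54.1 × 0.6258 = 10.13 mg/L.
Minimum DO = C_s − D_c = 11.2 − 10.13 = 1.071 mg/L.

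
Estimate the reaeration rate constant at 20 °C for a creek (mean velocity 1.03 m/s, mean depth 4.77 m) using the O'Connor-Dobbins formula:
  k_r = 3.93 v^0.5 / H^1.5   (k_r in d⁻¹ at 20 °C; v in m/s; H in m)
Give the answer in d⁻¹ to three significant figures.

k_r = 3.93 × 1.03^0.5 / 4.77^1.5 = 3.93 × 1.015 / 10.42 = 0.3829 d⁻¹.

k_r ≈ 0.383 d⁻¹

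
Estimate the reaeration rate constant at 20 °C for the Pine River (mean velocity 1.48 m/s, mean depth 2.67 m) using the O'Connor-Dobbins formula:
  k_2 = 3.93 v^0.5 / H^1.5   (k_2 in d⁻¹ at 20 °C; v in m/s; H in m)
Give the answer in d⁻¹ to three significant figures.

k_2 = 3.93 × 1.48^0.5 / 2.67^1.5 = 3.93 × 1.217 / 4.363 = 1.096 d⁻¹.

k_2 ≈ 1.10 d⁻¹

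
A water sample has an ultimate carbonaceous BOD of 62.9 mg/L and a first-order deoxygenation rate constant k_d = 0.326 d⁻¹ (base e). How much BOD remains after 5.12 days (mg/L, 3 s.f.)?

L ≈ 11.9 mg/L

L_t = L₀ e^(−k_d t) = 62.9 × e^(−0.326×5.12) = 62.9 × 0.1884 = 11.85 mg/L.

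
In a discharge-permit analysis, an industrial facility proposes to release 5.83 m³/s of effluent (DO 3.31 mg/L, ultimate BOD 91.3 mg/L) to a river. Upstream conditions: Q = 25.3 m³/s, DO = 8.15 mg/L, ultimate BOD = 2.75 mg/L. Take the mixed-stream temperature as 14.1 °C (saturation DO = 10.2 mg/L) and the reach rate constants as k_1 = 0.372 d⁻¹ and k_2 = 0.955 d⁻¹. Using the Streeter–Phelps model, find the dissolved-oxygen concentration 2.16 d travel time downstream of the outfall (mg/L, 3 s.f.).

Mixed DO = (25.3×8.15 + 5.83×3.31)/(25.3+5.83) = 225.5/31.13 = 7.244 mg/L.
Mixed L₀ = (25.3×2.75 + 5.83×91.3)/(31.13) = 601.9/31.13 = 19.33 mg/L.
Initial deficit D₀ = C_s − DO₀ = 10.2 − 7.244 = 2.956 mg/L.
D(2.16) = [0.372×19.33/(0.955−0.372)](e^(−0.372×2.16) − e^(−0.955×2.16)) + 2.956 e^(−0.955×2.16)
= 12.34 × (0.4478 − 0.1271) + 2.956 × 0.1271 = 4.331 mg/L.
DO = 10.2 − 4.331 = 5.869 mg/L.

DO ≈ 5.87 mg/L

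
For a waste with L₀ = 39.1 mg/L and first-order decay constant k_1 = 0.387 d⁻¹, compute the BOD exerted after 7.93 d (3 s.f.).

y ≈ 37.3 mg/L

y_t = L₀(1 − e^(−k_1 t)) = 39.1 × (1 − e^(−0.387×7.93))
= 39.1 × (1 − 0.04647) = 39.1 × 0.9535 = 37.28 mg/L.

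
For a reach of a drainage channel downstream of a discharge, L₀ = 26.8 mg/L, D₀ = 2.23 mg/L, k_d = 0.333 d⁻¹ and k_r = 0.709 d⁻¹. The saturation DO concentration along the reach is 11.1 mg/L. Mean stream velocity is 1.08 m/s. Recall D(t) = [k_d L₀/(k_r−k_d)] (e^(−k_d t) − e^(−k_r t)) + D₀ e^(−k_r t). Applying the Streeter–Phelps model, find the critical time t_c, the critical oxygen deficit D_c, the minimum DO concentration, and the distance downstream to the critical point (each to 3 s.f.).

t_c ≈ 1.75 d; D_c ≈ 7.03 mg/L; min DO ≈ 4.07 mg/L; x_c ≈ 163 km

With k_r/k_d = 2.129 and 1 − D₀(k_r−k_d)/(k_d L₀) = 0.9060,
t_c = ln(2.129 × 0.9060) / (0.709 − 0.333) = ln(1.929) / 0.3760 = 0.6570/0.3760 = 1.747 d.
D_c = (k_d/k_r) L₀ e^(−k_d t_c) = (0.333/0.709) × 26.8 × e^(−0.333×1.747) = 0.4697 × 26.8 × 0.5588 = 7.034 mg/L.
Minimum DO = C_s − D_c = 11.1 − 7.034 = 4.066 mg/L.
x_c = v t_c = 1.08 m/s × 1.747 d × 86400 s/d = 163100 m ≈ 163 km.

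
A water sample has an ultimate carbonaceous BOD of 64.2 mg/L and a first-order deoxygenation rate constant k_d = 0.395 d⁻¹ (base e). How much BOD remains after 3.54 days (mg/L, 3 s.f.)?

L_t = L₀ e^(−k_d t) = 64.2 × e^(−0.395×3.54) = 64.2 × 0.2470 = 15.86 mg/L.

L ≈ 15.9 mg/L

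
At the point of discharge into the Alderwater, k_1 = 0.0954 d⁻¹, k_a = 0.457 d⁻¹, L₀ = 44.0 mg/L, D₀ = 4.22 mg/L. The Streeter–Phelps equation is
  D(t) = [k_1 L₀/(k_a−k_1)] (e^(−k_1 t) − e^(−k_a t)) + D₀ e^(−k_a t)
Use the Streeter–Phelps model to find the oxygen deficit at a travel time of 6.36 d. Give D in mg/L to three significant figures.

D ≈ 5.92 mg/L

k_1 L₀/(k_a−k_1) = 0.0954×44.0/(0.457−0.0954) = 4.198/0.3616 = 11.61 mg/L.
e^(−k_1 t) = e^(−0.0954×6.360) = 0.5451; e^(−k_a t) = e^(−0.457×6.360) = 0.05467.
D = 11.61 × (0.5451 − 0.05467) + 4.22 × 0.05467 = 5.693 + 0.2307 = 5.924 mg/L.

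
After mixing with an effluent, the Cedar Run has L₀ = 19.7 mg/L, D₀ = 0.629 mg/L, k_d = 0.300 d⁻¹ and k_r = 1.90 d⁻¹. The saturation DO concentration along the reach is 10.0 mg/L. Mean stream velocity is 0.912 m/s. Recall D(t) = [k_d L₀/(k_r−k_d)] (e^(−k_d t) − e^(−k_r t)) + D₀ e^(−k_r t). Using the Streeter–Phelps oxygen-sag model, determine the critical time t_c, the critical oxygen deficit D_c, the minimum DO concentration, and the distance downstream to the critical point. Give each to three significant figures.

With k_r/k_d = 6.333 and 1 − D₀(k_r−k_d)/(k_d L₀) = 0.8297,
t_c = ln(6.333 × 0.8297) / (1.90 − 0.300) = ln(5.255) / 1.600 = 1.659/1.600 = 1.037 d.
D_c = (k_d/k_r) L₀ e^(−k_d t_c) = (0.300/1.90) × 19.7 × e^(−0.300×1.037) = 0.1579 × 19.7 × 0.7326 = 2.279 mg/L.
Minimum DO = C_s − D_c = 10.0 − 2.279 = 7.721 mg/L.
x_c = v t_c = 0.912 m/s × 1.037 d × 86400 s/d = 81710 m ≈ 81.7 km.

t_c ≈ 1.04 d; D_c ≈ 2.28 mg/L; min DO ≈ 7.72 mg/L; x_c ≈ 81.7 km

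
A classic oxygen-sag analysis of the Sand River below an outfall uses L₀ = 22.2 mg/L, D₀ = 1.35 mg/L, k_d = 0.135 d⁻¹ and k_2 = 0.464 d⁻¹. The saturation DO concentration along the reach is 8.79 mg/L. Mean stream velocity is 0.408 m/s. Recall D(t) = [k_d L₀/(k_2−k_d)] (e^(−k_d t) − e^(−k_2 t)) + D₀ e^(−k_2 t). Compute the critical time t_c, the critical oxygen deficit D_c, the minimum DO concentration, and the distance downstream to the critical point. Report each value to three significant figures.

t_c ≈ 3.27 d; D_c ≈ 4.16 mg/L; min DO ≈ 4.63 mg/L; x_c ≈ 115 km

At the critical point dD/dt = 0, so k_d L₀ e^(−k_d t) = k_2 D. Substituting D(t) from the Streeter–Phelps equation and solving for t gives
t_c = ln[(k_2/k_d)(1 − D₀(k_2−k_d)/(k_d L₀))] / (k_2−k_d).
Here k_2−k_d = 0.3290 d⁻¹ and 1 − D₀(k_2−k_d)/(k_d L₀) = 1 − 1.35×0.3290/(0.135×22.2) = 0.8518, so
t_c = ln(3.437 × 0.8518) / 0.3290 = 1.074 / 0.3290 = 3.265 d.
L(t_c) = L₀ e^(−k_d t_c) = 22.2 × 0.6435 = 14.29 mg/L, and at the critical point k_2 D_c = k_d L, so D_c = (0.135/0.464) × 14.29 = 4.157 mg/L.
Minimum DO = C_s − D_c = 8.79 − 4.157 = 4.633 mg/L.
x_c = v t_c = 0.408 m/s × 3.265 d × 86400 s/d = 115100 m ≈ 115 km.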